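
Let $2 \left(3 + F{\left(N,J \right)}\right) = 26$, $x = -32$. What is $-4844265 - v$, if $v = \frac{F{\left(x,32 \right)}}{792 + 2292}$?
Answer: $- \frac{7469856635}{1542} \approx -4.8443 \cdot 10^{6}$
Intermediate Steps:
$F{\left(N,J \right)} = 10$ ($F{\left(N,J \right)} = -3 + \frac{1}{2} \cdot 26 = -3 + 13 = 10$)
$v = \frac{5}{1542}$ ($v = \frac{1}{792 + 2292} \cdot 10 = \frac{1}{3084} \cdot 10 = \frac{5}{1542} \approx 0.0032425$)
$-4844265 - v = -4844265 - \frac{5}{1542} = - \frac{7469856635}{1542}$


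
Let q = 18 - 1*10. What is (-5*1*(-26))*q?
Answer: 1040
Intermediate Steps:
q = 8 (q = 18 - 10 = 8)
(-5*1*(-26))*q = (-5*1*(-26))*8 = -5*(-26)*8 = 130*8 = 1040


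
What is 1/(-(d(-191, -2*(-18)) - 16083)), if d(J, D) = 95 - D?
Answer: 1/16024 ≈ 6.2406e-5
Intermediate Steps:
1/(-(d(-191, -2*(-18)) - 16083)) = 1/(-((95 - (-2)*(-18)) - 16083)) = 1/(-((95 - 1*36) - 16083)) = 1/(-((95 - 36) - 16083)) = 1/(-(59 - 16083)) = 1/(-1*(-16024)) = 1/16024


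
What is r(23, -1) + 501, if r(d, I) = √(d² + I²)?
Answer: 501 + √530 ≈ 524.02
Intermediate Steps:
r(d, I) = √(I² + d²)
r(23, -1) + 501 = √((-1)² + 23²) + 501 = √(1 + 529) + 501 = √530 + 501 = 501 + √530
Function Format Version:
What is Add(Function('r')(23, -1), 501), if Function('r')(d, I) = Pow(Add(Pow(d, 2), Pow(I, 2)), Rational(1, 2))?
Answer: Add(501, Pow(530, Rational(1, 2))) ≈ 524.02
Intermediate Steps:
Function('r')(d, I) = Pow(Add(Pow(I, 2), Pow(d, 2)), Rational(1, 2))
Add(Function('r')(23, -1), 501) = Add(Pow(Add(Pow(-1, 2), Pow(23, 2)), Rational(1, 2)), 501) = Add(Pow(Add(1, 529), Rational(1, 2)), 501) = Add(Pow(530, Rational(1, 2)), 501) = Add(501, Pow(530, Rational(1, 2)))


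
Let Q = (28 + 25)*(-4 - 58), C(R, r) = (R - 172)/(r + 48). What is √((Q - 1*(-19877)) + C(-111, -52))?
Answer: √66647/2 ≈ 129.08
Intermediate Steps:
C(R, r) = (-172 + R)/(48 + r)
Q = -3286 (Q = 53*(-62) = -3286)
√((Q - 1*(-19877)) + C(-111, -52)) = √((-3286 - 1*(-19877)) + (-172 - 111)/(48 - 52)) = √((-3286 + 19877) - 283/(-4)) = √(16591 - ¼*(-283)) = √(16591 + 283/4) = √(66647/4) = √66647/2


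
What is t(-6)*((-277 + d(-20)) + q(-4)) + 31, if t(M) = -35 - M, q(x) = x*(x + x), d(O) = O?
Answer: 7716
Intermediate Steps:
q(x) = 2*x² (q(x) = x*(2*x) = 2*x²)
t(-6)*((-277 + d(-20)) + q(-4)) + 31 = (-35 - 1*(-6))*((-277 - 20) + 2*(-4)²) + 31 = (-35 + 6)*(-297 + 2*16) + 31 = -29*(-297 + 32) + 31 = -29*(-265) + 31 = 7685 + 31 = 7716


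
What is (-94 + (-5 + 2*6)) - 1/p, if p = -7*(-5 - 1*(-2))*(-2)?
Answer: -3653/42 ≈ -86.976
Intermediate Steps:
p = -42 (p = -7*(-5 + 2)*(-2) = -7*(-3)*(-2) = 21*(-2) = -42)
(-94 + (-5 + 2*6)) - 1/p = (-94 + (-5 + 2*6)) - 1/(-42) = (-94 + (-5 + 12)) - 1*(-1/42) = (-94 + 7) + 1/42 = -87 + 1/42 = -3653/42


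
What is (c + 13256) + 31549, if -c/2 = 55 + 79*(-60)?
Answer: 54175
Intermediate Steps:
c = 9370 (c = -2*(55 + 79*(-60)) = -2*(55 - 4740) = -2*(-4685) = 9370)
(c + 13256) + 31549 = (9370 + 13256) + 31549 = 22626 + 31549 = 54175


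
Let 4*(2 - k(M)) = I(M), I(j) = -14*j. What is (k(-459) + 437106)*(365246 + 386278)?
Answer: 327289829286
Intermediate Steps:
k(M) = 2 + 7*M/2 (k(M) = 2 - (-7)*M/2 = 2 + 7*M/2)
(k(-459) + 437106)*(365246 + 386278) = ((2 + (7/2)*(-459)) + 437106)*(365246 + 386278) = ((2 - 3213/2) + 437106)*751524 = (-3209/2 + 437106)*751524 = (871003/2)*751524 = 327289829286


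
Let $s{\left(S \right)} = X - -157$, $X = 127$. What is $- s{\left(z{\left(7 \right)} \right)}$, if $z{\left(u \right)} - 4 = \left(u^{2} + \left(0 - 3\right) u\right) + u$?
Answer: $-284$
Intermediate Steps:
$z{\left(u \right)} = 4 + u^{2} - 2 u$ ($z{\left(u \right)} = 4 + \left(\left(u^{2} + \left(0 - 3\right) u\right) + u\right) = 4 + \left(\left(u^{2} - 3 u\right) + u\right) = 4 + \left(u^{2} - 2 u\right) = 4 + u^{2} - 2 u$)
$s{\left(S \right)} = 284$ ($s{\left(S \right)} = 127 - -157 = 127 + 157 = 284$)
$- s{\left(z{\left(7 \right)} \right)} = \left(-1\right) 284 = -284$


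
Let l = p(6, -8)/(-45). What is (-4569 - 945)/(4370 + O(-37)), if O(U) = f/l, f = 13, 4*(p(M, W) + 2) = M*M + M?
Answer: -46869/36560 ≈ -1.2820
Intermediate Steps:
p(M, W) = -2 + M/4 + M**2/4 (p(M, W) = -2 + (M*M + M)/4 = -2 + (M**2 + M)/4 = -2 + (M + M**2)/4 = -2 + (M/4 + M**2/4) = -2 + M/4 + M**2/4)
l = -17/90 (l = (-2 + (1/4)*6 + (1/4)*6**2)/(-45) = (-2 + 3/2 + (1/4)*36)*(-1/45) = (-2 + 3/2 + 9)*(-1/45) = (17/2)*(-1/45) = -17/90 ≈ -0.18889)
O(U) = -1170/17 (O(U) = 13/(-17/90) = 13*(-90/17) = -1170/17)
(-4569 - 945)/(4370 + O(-37)) = (-4569 - 945)/(4370 - 1170/17) = -5514/73120/17 = -5514*17/73120 = -46869/36560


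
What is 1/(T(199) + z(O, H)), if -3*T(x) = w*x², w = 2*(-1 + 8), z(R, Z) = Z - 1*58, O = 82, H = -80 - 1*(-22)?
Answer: -3/554762 ≈ -5.4077e-6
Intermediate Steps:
H = -58 (H = -80 + 22 = -58)
z(R, Z) = -58 + Z (z(R, Z) = Z - 58 = -58 + Z)
w = 14 (w = 2*7 = 14)
T(x) = -14*x²/3
1/(T(199) + z(O, H)) = 1/(-14/3*199² + (-58 - 58)) = 1/(-14/3*39601 - 116) = 1/(-554414/3 - 116) = 1/(-554762/3) = -3/554762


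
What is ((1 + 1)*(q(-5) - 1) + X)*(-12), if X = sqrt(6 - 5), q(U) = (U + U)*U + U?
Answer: -1068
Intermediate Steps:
q(U) = U + 2*U**2 (q(U) = (2*U)*U + U = 2*U**2 + U = U + 2*U**2)
X = 1 (X = sqrt(1) = 1)
((1 + 1)*(q(-5) - 1) + X)*(-12) = ((1 + 1)*(-5*(1 + 2*(-5)) - 1) + 1)*(-12) = (2*(-5*(1 - 10) - 1) + 1)*(-12) = (2*(-5*(-9) - 1) + 1)*(-12) = (2*(45 - 1) + 1)*(-12) = (2*44 + 1)*(-12) = (88 + 1)*(-12) = 89*(-12) = -1068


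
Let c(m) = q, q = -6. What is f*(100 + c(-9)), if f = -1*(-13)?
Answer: 1222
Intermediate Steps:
f = 13
c(m) = -6
f*(100 + c(-9)) = 13*(100 - 6) = 13*94 = 1222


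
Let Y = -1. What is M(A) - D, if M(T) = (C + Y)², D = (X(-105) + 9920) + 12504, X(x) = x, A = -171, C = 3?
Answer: -22315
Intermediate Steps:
D = 22319 (D = (-105 + 9920) + 12504 = 9815 + 12504 = 22319)
M(T) = 4 (M(T) = (3 - 1)² = 2² = 4)
M(A) - D = 4 - 1*22319 = 4 - 22319 = -22315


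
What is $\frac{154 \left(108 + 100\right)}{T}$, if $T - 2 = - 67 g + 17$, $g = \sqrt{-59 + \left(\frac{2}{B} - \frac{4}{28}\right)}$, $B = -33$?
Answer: $\frac{140588448}{61474955} + \frac{4292288 i \sqrt{789789}}{61474955} \approx 2.2869 + 62.051 i$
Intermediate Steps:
$g = \frac{2 i \sqrt{789789}}{231}$ ($g = \sqrt{-59 + \left(\frac{2}{-33} - \frac{4}{28}\right)} = \sqrt{-59 + \left(2 \left(- \frac{1}{33}\right) - \frac{1}{7}\right)} = \sqrt{-59 - \frac{47}{231}} = \sqrt{- \frac{13676}{231}} = \frac{2 i \sqrt{789789}}{231} \approx 7.6944 i$)
$T = 19 - \frac{134 i \sqrt{789789}}{231}$ ($T = 2 + \left(- 67 \frac{2 i \sqrt{789789}}{231} + 17\right) = 2 + \left(- \frac{134 i \sqrt{789789}}{231} + 17\right) = 2 + \left(17 - \frac{134 i \sqrt{789789}}{231}\right) = 19 - \frac{134 i \sqrt{789789}}{231} \approx 19.0 - 515.52 i$)
$\frac{154 \left(108 + 100\right)}{T} = \frac{154 \left(108 + 100\right)}{19 - \frac{134 i \sqrt{789789}}{231}} = \frac{154 \cdot 208}{19 - \frac{134 i \sqrt{789789}}{231}} = \frac{32032}{19 - \frac{134 i \sqrt{789789}}{231}}$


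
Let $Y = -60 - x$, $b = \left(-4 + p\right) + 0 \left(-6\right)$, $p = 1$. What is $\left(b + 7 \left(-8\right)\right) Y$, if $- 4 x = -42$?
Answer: $\frac{8319}{2} \approx 4159.5$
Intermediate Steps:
$x = \frac{21}{2}$ ($x = \left(- \frac{1}{4}\right) \left(-42\right) = \frac{21}{2} \approx 10.5$)
$b = -3$ ($b = \left(-4 + 1\right) + 0 \left(-6\right) = -3 + 0 = -3$)
$Y = - \frac{141}{2}$ ($Y = -60 - \frac{21}{2} = - \frac{141}{2} \approx -70.5$)
$\left(b + 7 \left(-8\right)\right) Y = \left(-3 + 7 \left(-8\right)\right) \left(- \frac{141}{2}\right) = \left(-3 - 56\right) \left(- \frac{141}{2}\right) = \left(-59\right) \left(- \frac{141}{2}\right) = \frac{8319}{2}$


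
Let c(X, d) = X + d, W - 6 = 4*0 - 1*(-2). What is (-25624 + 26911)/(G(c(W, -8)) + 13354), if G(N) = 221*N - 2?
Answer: 1287/13352 ≈ 0.096390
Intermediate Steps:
W = 8 (W = 6 + (4*0 - 1*(-2)) = 6 + (0 + 2) = 6 + 2 = 8)
G(N) = -2 + 221*N
(-25624 + 26911)/(G(c(W, -8)) + 13354) = (-25624 + 26911)/((-2 + 221*(8 - 8)) + 13354) = 1287/((-2 + 221*0) + 13354) = 1287/((-2 + 0) + 13354) = 1287/(-2 + 13354) = 1287/13352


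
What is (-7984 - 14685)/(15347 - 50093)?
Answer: 22669/34746 ≈ 0.65242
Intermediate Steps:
(-7984 - 14685)/(15347 - 50093) = -22669/(-34746) = -22669*(-1/34746) = 22669/34746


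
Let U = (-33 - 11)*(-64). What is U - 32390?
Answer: -29574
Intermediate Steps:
U = 2816 (U = -44*(-64) = 2816)
U - 32390 = 2816 - 32390 = -29574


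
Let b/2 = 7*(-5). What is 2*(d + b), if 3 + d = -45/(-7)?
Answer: -932/7 ≈ -133.14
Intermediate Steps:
b = -70 (b = 2*(7*(-5)) = 2*(-35) = -70)
d = 24/7 (d = -3 - 45/(-7) = -3 - 45*(-1/7) = -3 + 45/7 = 24/7 ≈ 3.4286)
2*(d + b) = 2*(24/7 - 70) = 2*(-466/7) = -932/7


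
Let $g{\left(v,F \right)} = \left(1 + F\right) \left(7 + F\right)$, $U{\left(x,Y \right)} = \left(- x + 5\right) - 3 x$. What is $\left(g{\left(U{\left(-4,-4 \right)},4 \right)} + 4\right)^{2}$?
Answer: $3481$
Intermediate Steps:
$U{\left(x,Y \right)} = 5 - 4 x$ ($U{\left(x,Y \right)} = \left(5 - x\right) - 3 x = 5 - 4 x$)
$\left(g{\left(U{\left(-4,-4 \right)},4 \right)} + 4\right)^{2} = \left(\left(7 + 4^{2} + 8 \cdot 4\right) + 4\right)^{2} = \left(\left(7 + 16 + 32\right) + 4\right)^{2} = \left(55 + 4\right)^{2} = 59^{2} = 3481$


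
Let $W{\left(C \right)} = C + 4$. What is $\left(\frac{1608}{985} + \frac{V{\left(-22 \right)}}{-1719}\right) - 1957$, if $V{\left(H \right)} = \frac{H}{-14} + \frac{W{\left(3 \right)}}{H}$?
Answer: $- \frac{509872260967}{260755110} \approx -1955.4$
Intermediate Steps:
$W{\left(C \right)} = 4 + C$
$V{\left(H \right)} = \frac{7}{H} - \frac{H}{14}$ ($V{\left(H \right)} = \frac{H}{-14} + \frac{4 + 3}{H} = H \left(- \frac{1}{14}\right) + \frac{7}{H} = - \frac{H}{14} + \frac{7}{H} = \frac{7}{H} - \frac{H}{14}$)
$\left(\frac{1608}{985} + \frac{V{\left(-22 \right)}}{-1719}\right) - 1957 = \left(\frac{1608}{985} + \frac{\frac{7}{-22} - - \frac{11}{7}}{-1719}\right) - 1957 = \left(1608 \cdot \frac{1}{985} + \left(7 \left(- \frac{1}{22}\right) + \frac{11}{7}\right) \left(- \frac{1}{1719}\right)\right) - 1957 = \left(\frac{1608}{985} + \left(- \frac{7}{22} + \frac{11}{7}\right) \left(- \frac{1}{1719}\right)\right) - 1957 = \left(\frac{1608}{985} + \frac{193}{154} \left(- \frac{1}{1719}\right)\right) - 1957 = \left(\frac{1608}{985} - \frac{193}{264726}\right) - 1957 = \frac{425489303}{260755110} - 1957 = - \frac{509872260967}{260755110}$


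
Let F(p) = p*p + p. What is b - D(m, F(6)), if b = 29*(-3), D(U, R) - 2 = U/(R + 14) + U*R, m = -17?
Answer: 35017/56 ≈ 625.30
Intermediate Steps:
F(p) = p + p² (F(p) = p² + p = p + p²)
D(U, R) = 2 + R*U + U/(14 + R) (D(U, R) = 2 + (U/(R + 14) + U*R) = 2 + (U/(14 + R) + R*U) = 2 + (R*U + U/(14 + R)) = 2 + R*U + U/(14 + R))
b = -87
b - D(m, F(6)) = -87 - (28 - 17 + 2*(6*(1 + 6)) - 17*36*(1 + 6)² + 14*(6*(1 + 6))*(-17))/(14 + 6*(1 + 6)) = -87 - (28 - 17 + 2*(6*7) - 17*(6*7)² + 14*(6*7)*(-17))/(14 + 6*7) = -87 - (28 - 17 + 2*42 - 17*42² + 14*42*(-17))/(14 + 42) = -87 - (28 - 17 + 84 - 17*1764 - 9996)/56 = -87 - (28 - 17 + 84 - 29988 - 9996)/56 = -87 - (-39889)/56 = -87 - 1*(-39889/56) = -87 + 39889/56 = 35017/56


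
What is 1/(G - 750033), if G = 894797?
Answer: 1/144764 ≈ 6.9078e-6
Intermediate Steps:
1/(G - 750033) = 1/(894797 - 750033) = 1/144764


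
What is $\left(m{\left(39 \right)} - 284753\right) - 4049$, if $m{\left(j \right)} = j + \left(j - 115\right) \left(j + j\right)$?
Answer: $-294691$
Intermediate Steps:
$m{\left(j \right)} = j + 2 j \left(-115 + j\right)$ ($m{\left(j \right)} = j + \left(-115 + j\right) 2 j = j + 2 j \left(-115 + j\right)$)
$\left(m{\left(39 \right)} - 284753\right) - 4049 = \left(39 \left(-229 + 2 \cdot 39\right) - 284753\right) - 4049 = \left(39 \left(-229 + 78\right) - 284753\right) - 4049 = \left(39 \left(-151\right) - 284753\right) - 4049 = \left(-5889 - 284753\right) - 4049 = -290642 - 4049 = -294691$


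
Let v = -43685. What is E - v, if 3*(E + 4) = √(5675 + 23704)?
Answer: 43681 + √29379/3 ≈ 43738.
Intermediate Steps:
E = -4 + √29379/3 (E = -4 + √(5675 + 23704)/3 = -4 + √29379/3 ≈ 53.134)
E - v = (-4 + √29379/3) - 1*(-43685) = (-4 + √29379/3) + 43685 = 43681 + √29379/3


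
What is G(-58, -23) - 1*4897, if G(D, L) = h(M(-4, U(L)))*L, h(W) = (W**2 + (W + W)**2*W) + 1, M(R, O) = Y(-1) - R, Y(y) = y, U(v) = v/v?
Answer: -7611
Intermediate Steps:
U(v) = 1
M(R, O) = -1 - R
h(W) = 1 + W**2 + 4*W**3 (h(W) = (W**2 + (2*W)**2*W) + 1 = (W**2 + (4*W**2)*W) + 1 = (W**2 + 4*W**3) + 1 = 1 + W**2 + 4*W**3)
G(D, L) = 118*L (G(D, L) = (1 + (-1 - 1*(-4))**2 + 4*(-1 - 1*(-4))**3)*L = (1 + (-1 + 4)**2 + 4*(-1 + 4)**3)*L = (1 + 3**2 + 4*3**3)*L = (1 + 9 + 4*27)*L = (1 + 9 + 108)*L = 118*L)
G(-58, -23) - 1*4897 = 118*(-23) - 1*4897 = -2714 - 4897 = -7611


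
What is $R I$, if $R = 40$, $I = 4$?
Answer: $160$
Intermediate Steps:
$R I = 40 \cdot 4 = 160$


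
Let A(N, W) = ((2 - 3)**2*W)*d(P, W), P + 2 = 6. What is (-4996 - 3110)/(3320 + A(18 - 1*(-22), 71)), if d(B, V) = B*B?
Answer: -4053/2228 ≈ -1.8191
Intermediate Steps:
P = 4 (P = -2 + 6 = 4)
d(B, V) = B**2
A(N, W) = 16*W (A(N, W) = ((2 - 3)**2*W)*4**2 = ((-1)**2*W)*16 = (1*W)*16 = W*16 = 16*W)
(-4996 - 3110)/(3320 + A(18 - 1*(-22), 71)) = (-4996 - 3110)/(3320 + 16*71) = -8106/(3320 + 1136) = -8106/4456 = -8106*1/4456 = -4053/2228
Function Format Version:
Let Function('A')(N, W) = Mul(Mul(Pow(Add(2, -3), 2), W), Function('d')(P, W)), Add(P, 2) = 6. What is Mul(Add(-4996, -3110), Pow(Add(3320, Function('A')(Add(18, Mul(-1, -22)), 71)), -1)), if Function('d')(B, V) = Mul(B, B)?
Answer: Rational(-4053, 2228) ≈ -1.8191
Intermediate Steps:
P = 4 (P = Add(-2, 6) = 4)
Function('d')(B, V) = Pow(B, 2)
Function('A')(N, W) = Mul(16, W) (Function('A')(N, W) = Mul(Mul(Pow(Add(2, -3), 2), W), Pow(4, 2)) = Mul(Mul(Pow(-1, 2), W), 16) = Mul(Mul(1, W), 16) = Mul(W, 16) = Mul(16, W))
Mul(Add(-4996, -3110), Pow(Add(3320, Function('A')(Add(18, Mul(-1, -22)), 71)), -1)) = Mul(Add(-4996, -3110), Pow(Add(3320, Mul(16, 71)), -1)) = Mul(-8106, Pow(Add(3320, 1136), -1)) = Mul(-8106, Pow(4456, -1)) = Mul(-8106, Rational(1, 4456)) = Rational(-4053, 2228)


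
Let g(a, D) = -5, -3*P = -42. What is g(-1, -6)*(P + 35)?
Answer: -245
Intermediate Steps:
P = 14 (P = -⅓*(-42) = 14)
g(-1, -6)*(P + 35) = -5*(14 + 35) = -5*49 = -245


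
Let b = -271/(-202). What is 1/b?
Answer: 202/271 ≈ 0.74539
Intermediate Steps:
b = 271/202 (b = -1/202*(-271) = 271/202 ≈ 1.3416)
1/b = 1/(271/202) = 202/271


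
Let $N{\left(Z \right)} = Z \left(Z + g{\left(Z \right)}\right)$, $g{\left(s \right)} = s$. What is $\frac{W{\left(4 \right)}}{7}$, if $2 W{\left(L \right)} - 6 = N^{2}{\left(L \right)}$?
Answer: $\frac{515}{7} \approx 73.571$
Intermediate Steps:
$N{\left(Z \right)} = 2 Z^{2}$ ($N{\left(Z \right)} = Z \left(Z + Z\right) = Z 2 Z = 2 Z^{2}$)
$W{\left(L \right)} = 3 + 2 L^{4}$ ($W{\left(L \right)} = 3 + \frac{\left(2 L^{2}\right)^{2}}{2} = 3 + \frac{4 L^{4}}{2} = 3 + 2 L^{4}$)
$\frac{W{\left(4 \right)}}{7} = \frac{3 + 2 \cdot 4^{4}}{7} = \left(3 + 2 \cdot 256\right) \frac{1}{7} = \left(3 + 512\right) \frac{1}{7} = 515 \cdot \frac{1}{7} = \frac{515}{7}$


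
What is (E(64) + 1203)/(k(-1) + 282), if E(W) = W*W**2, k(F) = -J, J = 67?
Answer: 263347/215 ≈ 1224.9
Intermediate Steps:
k(F) = -67 (k(F) = -1*67 = -67)
E(W) = W**3
(E(64) + 1203)/(k(-1) + 282) = (64**3 + 1203)/(-67 + 282) = (262144 + 1203)/215 = 263347*(1/215) = 263347/215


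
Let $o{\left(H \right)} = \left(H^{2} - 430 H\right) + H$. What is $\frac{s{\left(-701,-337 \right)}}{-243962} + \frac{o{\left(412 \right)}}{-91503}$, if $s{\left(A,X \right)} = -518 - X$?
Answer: $\frac{1725271891}{22323254886} \approx 0.077286$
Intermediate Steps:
$o{\left(H \right)} = H^{2} - 429 H$
$\frac{s{\left(-701,-337 \right)}}{-243962} + \frac{o{\left(412 \right)}}{-91503} = \frac{-518 - -337}{-243962} + \frac{412 \left(-429 + 412\right)}{-91503} = \left(-518 + 337\right) \left(- \frac{1}{243962}\right) + 412 \left(-17\right) \left(- \frac{1}{91503}\right) = \left(-181\right) \left(- \frac{1}{243962}\right) - - \frac{7004}{91503} = \frac{181}{243962} + \frac{7004}{91503} = \frac{1725271891}{22323254886}$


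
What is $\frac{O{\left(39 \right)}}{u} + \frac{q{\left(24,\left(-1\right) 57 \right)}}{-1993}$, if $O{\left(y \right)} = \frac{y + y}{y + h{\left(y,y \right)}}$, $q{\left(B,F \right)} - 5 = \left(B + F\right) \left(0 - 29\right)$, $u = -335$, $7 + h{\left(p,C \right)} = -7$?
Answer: $- \frac{8212204}{16691375} \approx -0.492$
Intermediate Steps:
$h{\left(p,C \right)} = -14$ ($h{\left(p,C \right)} = -7 - 7 = -14$)
$q{\left(B,F \right)} = 5 - 29 B - 29 F$ ($q{\left(B,F \right)} = 5 + \left(B + F\right) \left(0 - 29\right) = 5 + \left(B + F\right) \left(-29\right) = 5 - \left(29 B + 29 F\right) = 5 - 29 B - 29 F$)
$O{\left(y \right)} = \frac{2 y}{-14 + y}$ ($O{\left(y \right)} = \frac{y + y}{y - 14} = \frac{2 y}{-14 + y}$)
$\frac{O{\left(39 \right)}}{u} + \frac{q{\left(24,\left(-1\right) 57 \right)}}{-1993} = \frac{2 \cdot 39 \frac{1}{-14 + 39}}{-335} + \frac{5 - 696 - 29 \left(\left(-1\right) 57\right)}{-1993} = 2 \cdot 39 \cdot \frac{1}{25} \left(- \frac{1}{335}\right) + \left(5 - 696 - -1653\right) \left(- \frac{1}{1993}\right) = 2 \cdot 39 \cdot \frac{1}{25} \left(- \frac{1}{335}\right) + \left(5 - 696 + 1653\right) \left(- \frac{1}{1993}\right) = \frac{78}{25} \left(- \frac{1}{335}\right) + 962 \left(- \frac{1}{1993}\right) = - \frac{78}{8375} - \frac{962}{1993} = - \frac{8212204}{16691375}$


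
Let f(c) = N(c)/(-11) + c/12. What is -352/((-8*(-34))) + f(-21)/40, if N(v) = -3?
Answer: -7965/5984 ≈ -1.3310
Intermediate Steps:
f(c) = 3/11 + c/12 (f(c) = -3/(-11) + c/12 = -3*(-1/11) + c*(1/12) = 3/11 + c/12)
-352/((-8*(-34))) + f(-21)/40 = -352/((-8*(-34))) + (3/11 + (1/12)*(-21))/40 = -352/272 + (3/11 - 7/4)*(1/40) = -352*1/272 - 65/44*1/40 = -22/17 - 13/352 = -7965/5984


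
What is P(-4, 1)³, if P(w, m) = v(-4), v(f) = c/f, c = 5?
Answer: -125/64 ≈ -1.9531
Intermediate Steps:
v(f) = 5/f
P(w, m) = -5/4 (P(w, m) = 5/(-4) = 5*(-¼) = -5/4)
P(-4, 1)³ = (-5/4)³ = -125/64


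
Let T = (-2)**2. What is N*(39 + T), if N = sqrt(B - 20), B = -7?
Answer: 129*I*sqrt(3) ≈ 223.43*I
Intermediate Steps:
N = 3*I*sqrt(3) (N = sqrt(-7 - 20) = sqrt(-27) = 3*I*sqrt(3) ≈ 5.1962*I)
T = 4
N*(39 + T) = (3*I*sqrt(3))*(39 + 4) = (3*I*sqrt(3))*43 = 129*I*sqrt(3)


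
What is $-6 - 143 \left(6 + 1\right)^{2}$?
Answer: $-7013$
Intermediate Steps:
$-6 - 143 \left(6 + 1\right)^{2} = -6 - 143 \cdot 7^{2} = -6 - 7007 = -7013$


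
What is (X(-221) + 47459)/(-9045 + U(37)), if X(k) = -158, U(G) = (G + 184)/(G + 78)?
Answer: -5439615/1039954 ≈ -5.2306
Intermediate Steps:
U(G) = (184 + G)/(78 + G)
(X(-221) + 47459)/(-9045 + U(37)) = (-158 + 47459)/(-9045 + (184 + 37)/(78 + 37)) = 47301/(-9045 + 221/115) = 47301/(-1039954/115) = 47301*(-115/1039954) = -5439615/1039954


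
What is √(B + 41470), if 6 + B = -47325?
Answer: I*√5861 ≈ 76.557*I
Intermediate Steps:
B = -47331 (B = -6 - 47325 = -47331)
√(B + 41470) = √(-47331 + 41470) = √(-5861) = I*√5861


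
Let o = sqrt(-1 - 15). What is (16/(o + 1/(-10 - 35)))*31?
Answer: -22320/32401 - 4017600*I/32401 ≈ -0.68887 - 124.0*I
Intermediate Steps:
o = 4*I (o = sqrt(-16) = 4*I ≈ 4.0*I)
(16/(o + 1/(-10 - 35)))*31 = (16/(4*I + 1/(-10 - 35)))*31 = (16/(4*I + 1/(-45)))*31 = (16/(4*I - 1/45))*31 = (16/(-1/45 + 4*I))*31 = (16*(2025*(-1/45 - 4*I)/32401))*31 = (32400*(-1/45 - 4*I)/32401)*31 = 1004400*(-1/45 - 4*I)/32401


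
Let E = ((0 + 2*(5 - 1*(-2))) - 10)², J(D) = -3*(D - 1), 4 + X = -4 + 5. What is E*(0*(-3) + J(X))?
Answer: 192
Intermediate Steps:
X = -3 (X = -4 + (-4 + 5) = -4 + 1 = -3)
J(D) = 3 - 3*D (J(D) = -3*(-1 + D) = 3 - 3*D)
E = 16 (E = ((0 + 2*(5 + 2)) - 10)² = ((0 + 2*7) - 10)² = ((0 + 14) - 10)² = (14 - 10)² = 4² = 16)
E*(0*(-3) + J(X)) = 16*(0*(-3) + (3 - 3*(-3))) = 16*(0 + (3 + 9)) = 16*(0 + 12) = 16*12 = 192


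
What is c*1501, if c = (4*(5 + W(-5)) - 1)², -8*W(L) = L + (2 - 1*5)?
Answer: 794029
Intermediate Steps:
W(L) = 3/8 - L/8 (W(L) = -(L + (2 - 1*5))/8 = -(L + (2 - 5))/8 = -(L - 3)/8 = -(-3 + L)/8 = 3/8 - L/8)
c = 529 (c = (4*(5 + (3/8 - ⅛*(-5))) - 1)² = (4*(5 + (3/8 + 5/8)) - 1)² = (4*(5 + 1) - 1)² = (4*6 - 1)² = (24 - 1)² = 23² = 529)
c*1501 = 529*1501 = 794029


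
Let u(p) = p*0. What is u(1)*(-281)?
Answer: 0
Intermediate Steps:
u(p) = 0
u(1)*(-281) = 0*(-281) = 0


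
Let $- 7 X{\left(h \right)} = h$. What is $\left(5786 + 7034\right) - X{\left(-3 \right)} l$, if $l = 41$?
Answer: $\frac{89617}{7} \approx 12802.0$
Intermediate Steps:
$X{\left(h \right)} = - \frac{h}{7}$
$\left(5786 + 7034\right) - X{\left(-3 \right)} l = \left(5786 + 7034\right) - \left(- \frac{1}{7}\right) \left(-3\right) 41 = 12820 - \frac{3}{7} \cdot 41 = 12820 - \frac{123}{7} = \frac{89617}{7}$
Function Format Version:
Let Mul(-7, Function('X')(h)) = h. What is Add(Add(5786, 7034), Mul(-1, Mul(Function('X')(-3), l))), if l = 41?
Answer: Rational(89617, 7) ≈ 12802.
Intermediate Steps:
Function('X')(h) = Mul(Rational(-1, 7), h)
Add(Add(5786, 7034), Mul(-1, Mul(Function('X')(-3), l))) = Add(Add(5786, 7034), Mul(-1, Mul(Mul(Rational(-1, 7), -3), 41))) = Add(12820, Mul(-1, Mul(Rational(3, 7), 41))) = Add(12820, Mul(-1, Rational(123, 7))) = Add(12820, Rational(-123, 7)) = Rational(89617, 7)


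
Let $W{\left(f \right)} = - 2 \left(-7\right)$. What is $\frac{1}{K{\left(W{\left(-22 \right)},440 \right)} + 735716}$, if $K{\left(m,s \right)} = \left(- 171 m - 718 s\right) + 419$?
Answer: $\frac{1}{417821} \approx 2.3934 \cdot 10^{-6}$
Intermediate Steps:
$W{\left(f \right)} = 14$ ($W{\left(f \right)} = \left(-1\right) \left(-14\right) = 14$)
$K{\left(m,s \right)} = 419 - 718 s - 171 m$ ($K{\left(m,s \right)} = \left(- 718 s - 171 m\right) + 419 = 419 - 718 s - 171 m$)
$\frac{1}{K{\left(W{\left(-22 \right)},440 \right)} + 735716} = \frac{1}{\left(419 - 315920 - 2394\right) + 735716} = \frac{1}{-317895 + 735716} = \frac{1}{417821}$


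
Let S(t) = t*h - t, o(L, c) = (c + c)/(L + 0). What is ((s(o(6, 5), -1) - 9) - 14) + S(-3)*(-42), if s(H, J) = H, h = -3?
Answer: -1576/3 ≈ -525.33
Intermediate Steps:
o(L, c) = 2*c/L (o(L, c) = (2*c)/L = 2*c/L)
S(t) = -4*t (S(t) = t*(-3) - t = -3*t - t = -4*t)
((s(o(6, 5), -1) - 9) - 14) + S(-3)*(-42) = ((2*5/6 - 9) - 14) - 4*(-3)*(-42) = ((2*5*(⅙) - 9) - 14) + 12*(-42) = ((5/3 - 9) - 14) - 504 = (-22/3 - 14) - 504 = -64/3 - 504 = -1576/3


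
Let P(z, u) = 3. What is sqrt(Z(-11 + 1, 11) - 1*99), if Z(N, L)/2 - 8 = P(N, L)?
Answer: I*sqrt(77) ≈ 8.775*I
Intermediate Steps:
Z(N, L) = 22 (Z(N, L) = 16 + 2*3 = 16 + 6 = 22)
sqrt(Z(-11 + 1, 11) - 1*99) = sqrt(22 - 1*99) = sqrt(22 - 99) = sqrt(-77) = I*sqrt(77)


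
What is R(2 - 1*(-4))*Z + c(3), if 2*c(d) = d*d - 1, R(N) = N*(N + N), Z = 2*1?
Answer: 148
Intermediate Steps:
Z = 2
R(N) = 2*N² (R(N) = N*(2*N) = 2*N²)
c(d) = -½ + d²/2 (c(d) = (d*d - 1)/2 = (d² - 1)/2 = (-1 + d²)/2 = -½ + d²/2)
R(2 - 1*(-4))*Z + c(3) = (2*(2 - 1*(-4))²)*2 + (-½ + (½)*3²) = (2*(2 + 4)²)*2 + (-½ + (½)*9) = (2*6²)*2 + (-½ + 9/2) = (2*36)*2 + 4 = 72*2 + 4 = 144 + 4 = 148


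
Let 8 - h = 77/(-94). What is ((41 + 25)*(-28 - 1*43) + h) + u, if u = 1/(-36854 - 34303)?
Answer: -31284530929/6688758 ≈ -4677.2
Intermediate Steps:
h = 829/94 (h = 8 - 77/(-94) = 8 - 77*(-1)/94 = 8 - 1*(-77/94) = 8 + 77/94 = 829/94 ≈ 8.8192)
u = -1/71157 (u = 1/(-71157) = -1/71157 ≈ -1.4053e-5)
((41 + 25)*(-28 - 1*43) + h) + u = ((41 + 25)*(-28 - 1*43) + 829/94) - 1/71157 = (66*(-28 - 43) + 829/94) - 1/71157 = (66*(-71) + 829/94) - 1/71157 = (-4686 + 829/94) - 1/71157 = -439655/94 - 1/71157 = -31284530929/6688758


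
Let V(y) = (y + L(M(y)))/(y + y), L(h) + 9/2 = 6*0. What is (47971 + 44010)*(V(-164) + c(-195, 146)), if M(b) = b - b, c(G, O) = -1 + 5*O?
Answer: 44018519341/656 ≈ 6.7101e+7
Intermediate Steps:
M(b) = 0
L(h) = -9/2 (L(h) = -9/2 + 6*0 = -9/2 + 0 = -9/2)
V(y) = (-9/2 + y)/(2*y) (V(y) = (y - 9/2)/(y + y) = (-9/2 + y)/((2*y)) = (-9/2 + y)*(1/(2*y)) = (-9/2 + y)/(2*y))
(47971 + 44010)*(V(-164) + c(-195, 146)) = (47971 + 44010)*((¼)*(-9 + 2*(-164))/(-164) + (-1 + 5*146)) = 91981*((¼)*(-1/164)*(-9 - 328) + (-1 + 730)) = 91981*((¼)*(-1/164)*(-337) + 729) = 91981*(337/656 + 729) = 91981*(478561/656) = 44018519341/656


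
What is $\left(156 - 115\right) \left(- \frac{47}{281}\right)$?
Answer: $- \frac{1927}{281} \approx -6.8577$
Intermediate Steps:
$\left(156 - 115\right) \left(- \frac{47}{281}\right) = 41 \left(\left(-47\right) \frac{1}{281}\right) = 41 \left(- \frac{47}{281}\right) = - \frac{1927}{281}$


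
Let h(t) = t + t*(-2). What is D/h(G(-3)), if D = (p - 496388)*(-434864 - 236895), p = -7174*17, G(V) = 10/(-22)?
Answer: 4569174396754/5 ≈ 9.1384e+11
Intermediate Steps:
G(V) = -5/11 (G(V) = 10*(-1/22) = -5/11)
p = -121958
h(t) = -t (h(t) = t - 2*t = -t)
D = 415379490614 (D = (-121958 - 496388)*(-434864 - 236895) = -618346*(-671759) = 415379490614)
D/h(G(-3)) = 415379490614/((-1*(-5/11))) = 415379490614/(5/11) = 415379490614*(11/5) = 4569174396754/5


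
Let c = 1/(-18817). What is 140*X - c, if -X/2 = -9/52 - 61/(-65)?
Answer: -52424149/244621 ≈ -214.31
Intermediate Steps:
X = -199/130 (X = -2*(-9/52 - 61/(-65)) = -2*(-9*1/52 - 61*(-1/65)) = -2*(-9/52 + 61/65) = -2*199/260 = -199/130 ≈ -1.5308)
c = -1/18817 ≈ -5.3143e-5
140*X - c = 140*(-199/130) - 1*(-1/18817) = -2786/13 + 1/18817 = -52424149/244621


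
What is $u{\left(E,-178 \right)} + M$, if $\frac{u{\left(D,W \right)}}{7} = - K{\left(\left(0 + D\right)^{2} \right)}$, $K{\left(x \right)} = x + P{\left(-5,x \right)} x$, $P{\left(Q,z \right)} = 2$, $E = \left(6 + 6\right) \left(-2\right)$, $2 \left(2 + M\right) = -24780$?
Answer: $-24488$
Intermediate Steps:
$M = -12392$ ($M = -2 + \frac{1}{2} \left(-24780\right) = -2 - 12390 = -12392$)
$E = -24$ ($E = 12 \left(-2\right) = -24$)
$K{\left(x \right)} = 3 x$ ($K{\left(x \right)} = x + 2 x = 3 x$)
$u{\left(D,W \right)} = - 21 D^{2}$ ($u{\left(D,W \right)} = 7 \left(- 3 \left(0 + D\right)^{2}\right) = 7 \left(- 3 D^{2}\right) = - 21 D^{2}$)
$u{\left(E,-178 \right)} + M = - 21 \left(-24\right)^{2} - 12392 = \left(-21\right) 576 - 12392 = -12096 - 12392 = -24488$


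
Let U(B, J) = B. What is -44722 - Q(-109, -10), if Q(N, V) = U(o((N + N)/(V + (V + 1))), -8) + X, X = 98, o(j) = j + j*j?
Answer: -16231686/361 ≈ -44963.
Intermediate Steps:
o(j) = j + j²
Q(N, V) = 98 + 2*N*(1 + 2*N/(1 + 2*V))/(1 + 2*V) (Q(N, V) = ((N + N)/(V + (V + 1)))*(1 + (N + N)/(V + (V + 1))) + 98 = ((2*N)/(V + (1 + V)))*(1 + (2*N)/(V + (1 + V))) + 98 = ((2*N)/(1 + 2*V))*(1 + (2*N)/(1 + 2*V)) + 98 = (2*N/(1 + 2*V))*(1 + 2*N/(1 + 2*V)) + 98 = 2*N*(1 + 2*N/(1 + 2*V))/(1 + 2*V) + 98 = 98 + 2*N*(1 + 2*N/(1 + 2*V))/(1 + 2*V))
-44722 - Q(-109, -10) = -44722 - 2*(49*(1 + 2*(-10))² - 109*(1 + 2*(-109) + 2*(-10)))/(1 + 2*(-10))² = -44722 - 2*(49*(1 - 20)² - 109*(1 - 218 - 20))/(1 - 20)² = -44722 - 2*(49*(-19)² - 109*(-237))/(-19)² = -44722 - 2*(49*361 + 25833)/361 = -44722 - 2*(17689 + 25833)/361 = -44722 - 2*43522/361 = -44722 - 1*87044/361 = -44722 - 87044/361 = -16231686/361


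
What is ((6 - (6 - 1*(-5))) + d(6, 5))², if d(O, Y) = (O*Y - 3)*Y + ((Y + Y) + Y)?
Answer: 21025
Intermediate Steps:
d(O, Y) = 3*Y + Y*(-3 + O*Y) (d(O, Y) = (-3 + O*Y)*Y + (2*Y + Y) = Y*(-3 + O*Y) + 3*Y = 3*Y + Y*(-3 + O*Y))
((6 - (6 - 1*(-5))) + d(6, 5))² = ((6 - (6 - 1*(-5))) + 6*5²)² = ((6 - (6 + 5)) + 6*25)² = ((6 - 1*11) + 150)² = ((6 - 11) + 150)² = (-5 + 150)² = 145² = 21025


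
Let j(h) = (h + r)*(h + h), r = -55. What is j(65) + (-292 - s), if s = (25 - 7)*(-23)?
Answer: 1422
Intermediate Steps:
j(h) = 2*h*(-55 + h) (j(h) = (h - 55)*(h + h) = (-55 + h)*(2*h) = 2*h*(-55 + h))
s = -414 (s = 18*(-23) = -414)
j(65) + (-292 - s) = 2*65*(-55 + 65) + (-292 - 1*(-414)) = 2*65*10 + (-292 + 414) = 1300 + 122 = 1422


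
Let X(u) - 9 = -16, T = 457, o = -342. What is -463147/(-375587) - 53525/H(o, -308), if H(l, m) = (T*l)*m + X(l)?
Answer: 4455023881388/3616042340183 ≈ 1.2320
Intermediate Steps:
X(u) = -7 (X(u) = 9 - 16 = -7)
H(l, m) = -7 + 457*l*m (H(l, m) = (457*l)*m - 7 = 457*l*m - 7 = -7 + 457*l*m)
-463147/(-375587) - 53525/H(o, -308) = -463147/(-375587) - 53525/(-7 + 457*(-342)*(-308)) = -463147*(-1/375587) - 53525/(-7 + 48138552) = 463147/375587 - 53525/48138545 = 463147/375587 - 53525*1/48138545 = 463147/375587 - 10705/9627709 = 4455023881388/3616042340183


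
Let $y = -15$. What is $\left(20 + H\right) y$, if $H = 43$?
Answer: $-945$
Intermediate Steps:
$\left(20 + H\right) y = \left(20 + 43\right) \left(-15\right) = 63 \left(-15\right) = -945$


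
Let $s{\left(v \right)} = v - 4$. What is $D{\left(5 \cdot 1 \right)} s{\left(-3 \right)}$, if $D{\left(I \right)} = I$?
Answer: $-35$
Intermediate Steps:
$s{\left(v \right)} = -4 + v$
$D{\left(5 \cdot 1 \right)} s{\left(-3 \right)} = 5 \cdot 1 \left(-4 - 3\right) = 5 \left(-7\right) = -35$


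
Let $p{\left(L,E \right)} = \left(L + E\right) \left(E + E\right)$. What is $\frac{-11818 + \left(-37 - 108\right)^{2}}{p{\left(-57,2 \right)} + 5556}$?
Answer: $\frac{9207}{5336} \approx 1.7255$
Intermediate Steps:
$p{\left(L,E \right)} = 2 E \left(E + L\right)$ ($p{\left(L,E \right)} = \left(E + L\right) 2 E = 2 E \left(E + L\right)$)
$\frac{-11818 + \left(-37 - 108\right)^{2}}{p{\left(-57,2 \right)} + 5556} = \frac{-11818 + \left(-37 - 108\right)^{2}}{2 \cdot 2 \left(2 - 57\right) + 5556} = \frac{-11818 + \left(-145\right)^{2}}{2 \cdot 2 \left(-55\right) + 5556} = \frac{-11818 + 21025}{-220 + 5556} = \frac{9207}{5336}$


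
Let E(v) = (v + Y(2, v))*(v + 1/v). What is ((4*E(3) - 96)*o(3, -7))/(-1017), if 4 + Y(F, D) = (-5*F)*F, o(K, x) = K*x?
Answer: -2632/339 ≈ -7.7640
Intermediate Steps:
Y(F, D) = -4 - 5*F² (Y(F, D) = -4 + (-5*F)*F = -4 - 5*F²)
E(v) = (-24 + v)*(v + 1/v) (E(v) = (v + (-4 - 5*2²))*(v + 1/v) = (v + (-4 - 5*4))*(v + 1/v) = (v + (-4 - 20))*(v + 1/v) = (v - 24)*(v + 1/v) = (-24 + v)*(v + 1/v))
((4*E(3) - 96)*o(3, -7))/(-1017) = ((4*(1 + 3² - 24*3 - 24/3) - 96)*(3*(-7)))/(-1017) = ((4*(1 + 9 - 72 - 24*⅓) - 96)*(-21))*(-1/1017) = ((4*(1 + 9 - 72 - 8) - 96)*(-21))*(-1/1017) = ((4*(-70) - 96)*(-21))*(-1/1017) = ((-280 - 96)*(-21))*(-1/1017) = -376*(-21)*(-1/1017) = 7896*(-1/1017) = -2632/339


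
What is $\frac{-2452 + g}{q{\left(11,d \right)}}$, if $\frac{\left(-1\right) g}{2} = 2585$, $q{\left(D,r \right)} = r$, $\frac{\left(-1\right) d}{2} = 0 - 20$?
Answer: $- \frac{3811}{20} \approx -190.55$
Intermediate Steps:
$d = 40$ ($d = - 2 \left(0 - 20\right) = \left(-2\right) \left(-20\right) = 40$)
$g = -5170$ ($g = \left(-2\right) 2585 = -5170$)
$\frac{-2452 + g}{q{\left(11,d \right)}} = \frac{-2452 - 5170}{40} = \left(-7622\right) \frac{1}{40} = - \frac{3811}{20}$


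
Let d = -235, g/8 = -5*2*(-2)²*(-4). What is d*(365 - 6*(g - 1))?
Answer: 1717615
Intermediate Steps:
g = 1280 (g = 8*(-5*2*(-2)²*(-4)) = 8*(-5*2*4*(-4)) = 8*(-40*(-4)) = 8*(-5*(-32)) = 8*160 = 1280)
d*(365 - 6*(g - 1)) = -235*(365 - 6*(1280 - 1)) = -235*(365 - 6*1279) = -235*(365 - 7674) = -235*(-7309) = 1717615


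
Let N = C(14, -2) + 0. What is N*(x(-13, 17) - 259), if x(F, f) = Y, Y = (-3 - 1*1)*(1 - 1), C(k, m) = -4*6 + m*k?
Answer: 13468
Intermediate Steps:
C(k, m) = -24 + k*m
Y = 0 (Y = (-3 - 1)*0 = -4*0 = 0)
x(F, f) = 0
N = -52 (N = (-24 + 14*(-2)) + 0 = (-24 - 28) + 0 = -52 + 0 = -52)
N*(x(-13, 17) - 259) = -52*(0 - 259) = -52*(-259) = 13468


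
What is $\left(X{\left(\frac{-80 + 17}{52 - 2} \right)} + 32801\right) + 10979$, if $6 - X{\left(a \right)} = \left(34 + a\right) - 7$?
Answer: $\frac{2188013}{50} \approx 43760.0$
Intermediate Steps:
$X{\left(a \right)} = -21 - a$ ($X{\left(a \right)} = 6 - \left(\left(34 + a\right) - 7\right) = 6 - \left(27 + a\right) = -21 - a$)
$\left(X{\left(\frac{-80 + 17}{52 - 2} \right)} + 32801\right) + 10979 = \left(\left(-21 - \frac{-80 + 17}{52 - 2}\right) + 32801\right) + 10979 = \left(\left(-21 - - \frac{63}{50}\right) + 32801\right) + 10979 = \left(\left(-21 + \frac{63}{50}\right) + 32801\right) + 10979 = \left(- \frac{987}{50} + 32801\right) + 10979 = \frac{1639063}{50} + 10979 = \frac{2188013}{50}$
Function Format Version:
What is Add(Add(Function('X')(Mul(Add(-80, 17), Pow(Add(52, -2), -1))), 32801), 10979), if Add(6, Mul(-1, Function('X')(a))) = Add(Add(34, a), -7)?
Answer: Rational(2188013, 50) ≈ 43760.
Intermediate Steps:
Function('X')(a) = Add(-21, Mul(-1, a)) (Function('X')(a) = Add(6, Mul(-1, Add(Add(34, a), -7))) = Add(6, Mul(-1, Add(27, a))) = Add(6, Add(-27, Mul(-1, a))) = Add(-21, Mul(-1, a)))
Add(Add(Function('X')(Mul(Add(-80, 17), Pow(Add(52, -2), -1))), 32801), 10979) = Add(Add(Add(-21, Mul(-1, Mul(Add(-80, 17), Pow(Add(52, -2), -1)))), 32801), 10979) = Add(Add(Add(-21, Mul(-1, Mul(-63, Pow(50, -1)))), 32801), 10979) = Add(Add(Add(-21, Mul(-1, Mul(-63, Rational(1, 50)))), 32801), 10979) = Add(Add(Add(-21, Mul(-1, Rational(-63, 50))), 32801), 10979) = Add(Add(Add(-21, Rational(63, 50)), 32801), 10979) = Add(Add(Rational(-987, 50), 32801), 10979) = Add(Rational(1639063, 50), 10979) = Rational(2188013, 50)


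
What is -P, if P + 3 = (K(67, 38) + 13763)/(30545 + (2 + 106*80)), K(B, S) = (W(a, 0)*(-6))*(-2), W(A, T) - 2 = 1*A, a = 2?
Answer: 103270/39027 ≈ 2.6461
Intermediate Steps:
W(A, T) = 2 + A (W(A, T) = 2 + 1*A = 2 + A)
K(B, S) = 48 (K(B, S) = ((2 + 2)*(-6))*(-2) = (4*(-6))*(-2) = -24*(-2) = 48)
P = -103270/39027 (P = -3 + (48 + 13763)/(30545 + (2 + 106*80)) = -3 + 13811/(30545 + (2 + 8480)) = -3 + 13811/(30545 + 8482) = -3 + 13811/39027 = -103270/39027 ≈ -2.6461)
-P = -1*(-103270/39027) = 103270/39027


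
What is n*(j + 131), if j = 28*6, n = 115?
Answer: 34385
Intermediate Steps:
j = 168
n*(j + 131) = 115*(168 + 131) = 115*299 = 34385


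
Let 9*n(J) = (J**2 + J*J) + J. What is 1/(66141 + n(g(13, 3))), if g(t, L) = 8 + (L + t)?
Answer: 3/198815 ≈ 1.5089e-5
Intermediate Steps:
g(t, L) = 8 + L + t
n(J) = J/9 + 2*J**2/9 (n(J) = ((J**2 + J*J) + J)/9 = ((J**2 + J**2) + J)/9 = (2*J**2 + J)/9 = (J + 2*J**2)/9 = J/9 + 2*J**2/9)
1/(66141 + n(g(13, 3))) = 1/(66141 + (8 + 3 + 13)*(1 + 2*(8 + 3 + 13))/9) = 1/(66141 + (1/9)*24*(1 + 2*24)) = 1/(66141 + (1/9)*24*(1 + 48)) = 1/(66141 + (1/9)*24*49) = 1/(66141 + 392/3) = 1/(198815/3) = 3/198815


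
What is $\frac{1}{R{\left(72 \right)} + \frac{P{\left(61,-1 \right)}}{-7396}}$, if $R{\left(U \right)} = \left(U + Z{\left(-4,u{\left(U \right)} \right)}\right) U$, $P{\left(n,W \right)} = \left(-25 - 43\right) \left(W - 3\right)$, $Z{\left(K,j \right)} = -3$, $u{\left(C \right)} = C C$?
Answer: $\frac{1849}{9185764} \approx 0.00020129$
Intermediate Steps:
$u{\left(C \right)} = C^{2}$
$P{\left(n,W \right)} = 204 - 68 W$ ($P{\left(n,W \right)} = - 68 \left(-3 + W\right) = 204 - 68 W$)
$R{\left(U \right)} = U \left(-3 + U\right)$ ($R{\left(U \right)} = \left(U - 3\right) U = \left(-3 + U\right) U = U \left(-3 + U\right)$)
$\frac{1}{R{\left(72 \right)} + \frac{P{\left(61,-1 \right)}}{-7396}} = \frac{1}{72 \left(-3 + 72\right) + \frac{204 - -68}{-7396}} = \frac{1}{72 \cdot 69 + \left(204 + 68\right) \left(- \frac{1}{7396}\right)} = \frac{1}{4968 + 272 \left(- \frac{1}{7396}\right)} = \frac{1}{4968 - \frac{68}{1849}} = \frac{1}{\frac{9185764}{1849}} = \frac{1849}{9185764}$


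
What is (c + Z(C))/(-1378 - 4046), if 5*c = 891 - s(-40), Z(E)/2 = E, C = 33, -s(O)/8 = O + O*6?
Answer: 1019/27120 ≈ 0.037574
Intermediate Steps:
s(O) = -56*O (s(O) = -8*(O + O*6) = -8*(O + 6*O) = -56*O)
Z(E) = 2*E
c = -1349/5 (c = (891 - (-56)*(-40))/5 = (891 - 1*2240)/5 = (891 - 2240)/5 = (⅕)*(-1349) = -1349/5 ≈ -269.80)
(c + Z(C))/(-1378 - 4046) = (-1349/5 + 2*33)/(-1378 - 4046) = (-1349/5 + 66)/(-5424) = -1019/5*(-1/5424) = 1019/27120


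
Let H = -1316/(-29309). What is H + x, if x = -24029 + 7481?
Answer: -69286288/4187 ≈ -16548.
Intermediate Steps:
H = 188/4187 (H = -1316*(-1/29309) = 188/4187 ≈ 0.044901)
x = -16548
H + x = 188/4187 - 16548 = -69286288/4187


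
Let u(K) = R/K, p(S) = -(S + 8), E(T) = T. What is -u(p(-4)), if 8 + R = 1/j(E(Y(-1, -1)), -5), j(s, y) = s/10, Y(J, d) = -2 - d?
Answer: -9/2 ≈ -4.5000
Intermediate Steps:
j(s, y) = s/10 (j(s, y) = s*(1/10) = s/10)
p(S) = -8 - S (p(S) = -(8 + S) = -8 - S)
R = -18 (R = -8 + 1/((-2 - 1*(-1))/10) = -8 + 1/((-2 + 1)/10) = -8 + 1/((1/10)*(-1)) = -8 + 1/(-1/10) = -8 - 10 = -18)
u(K) = -18/K
-u(p(-4)) = -(-18)/(-8 - 1*(-4)) = -(-18)/(-8 + 4) = -(-18)/(-4) = -(-18)*(-1)/4 = -1*9/2 = -9/2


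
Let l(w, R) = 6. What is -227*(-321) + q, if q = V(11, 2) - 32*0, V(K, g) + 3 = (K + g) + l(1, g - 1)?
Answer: 72883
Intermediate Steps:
V(K, g) = 3 + K + g (V(K, g) = -3 + ((K + g) + 6) = -3 + (6 + K + g) = 3 + K + g)
q = 16 (q = (3 + 11 + 2) - 32*0 = 16 - 1*0 = 16 + 0 = 16)
-227*(-321) + q = -227*(-321) + 16 = 72867 + 16 = 72883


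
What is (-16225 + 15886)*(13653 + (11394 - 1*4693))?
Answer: -6900006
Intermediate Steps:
(-16225 + 15886)*(13653 + (11394 - 1*4693)) = -339*(13653 + (11394 - 4693)) = -339*(13653 + 6701) = -339*20354 = -6900006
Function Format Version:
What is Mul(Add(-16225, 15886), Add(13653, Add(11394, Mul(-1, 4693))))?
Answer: -6900006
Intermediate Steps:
Mul(Add(-16225, 15886), Add(13653, Add(11394, Mul(-1, 4693)))) = Mul(-339, Add(13653, Add(11394, -4693))) = Mul(-339, Add(13653, 6701)) = Mul(-339, 20354) = -6900006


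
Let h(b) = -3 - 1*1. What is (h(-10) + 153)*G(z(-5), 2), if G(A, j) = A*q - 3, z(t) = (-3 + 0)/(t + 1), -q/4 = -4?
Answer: 1341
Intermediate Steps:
q = 16 (q = -4*(-4) = 16)
z(t) = -3/(1 + t)
h(b) = -4 (h(b) = -3 - 1 = -4)
G(A, j) = -3 + 16*A (G(A, j) = A*16 - 3 = 16*A - 3 = -3 + 16*A)
(h(-10) + 153)*G(z(-5), 2) = (-4 + 153)*(-3 + 16*(-3/(1 - 5))) = 149*(-3 + 16*(-3/(-4))) = 149*(-3 + 16*(-3*(-¼))) = 149*(-3 + 16*(¾)) = 149*(-3 + 12) = 149*9 = 1341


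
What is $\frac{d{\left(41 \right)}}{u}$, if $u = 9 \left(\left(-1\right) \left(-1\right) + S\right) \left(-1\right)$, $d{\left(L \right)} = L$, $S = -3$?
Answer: $\frac{41}{18} \approx 2.2778$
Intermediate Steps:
$u = 18$ ($u = 9 \left(\left(-1\right) \left(-1\right) - 3\right) \left(-1\right) = 9 \left(1 - 3\right) \left(-1\right) = 9 \left(-2\right) \left(-1\right) = \left(-18\right) \left(-1\right) = 18$)
$\frac{d{\left(41 \right)}}{u} = \frac{41}{18}$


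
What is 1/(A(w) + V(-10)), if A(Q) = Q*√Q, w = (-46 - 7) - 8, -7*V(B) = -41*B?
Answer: -2870/11290169 + 2989*I*√61/11290169 ≈ -0.0002542 + 0.0020677*I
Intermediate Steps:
V(B) = 41*B/7 (V(B) = -(-41)*B/7 = 41*B/7)
w = -61 (w = -53 - 8 = -61)
A(Q) = Q^(3/2)
1/(A(w) + V(-10)) = 1/((-61)^(3/2) + (41/7)*(-10)) = 1/(-61*I*√61 - 410/7) = 1/(-410/7 - 61*I*√61)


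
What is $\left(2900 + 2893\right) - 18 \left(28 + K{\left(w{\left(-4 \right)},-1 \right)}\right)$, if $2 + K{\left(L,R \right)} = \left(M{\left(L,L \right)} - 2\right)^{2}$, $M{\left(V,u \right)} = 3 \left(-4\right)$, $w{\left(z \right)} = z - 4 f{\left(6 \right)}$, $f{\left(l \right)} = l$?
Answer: $1797$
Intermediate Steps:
$w{\left(z \right)} = -24 + z$ ($w{\left(z \right)} = z - 24 = -24 + z$)
$M{\left(V,u \right)} = -12$
$K{\left(L,R \right)} = 194$ ($K{\left(L,R \right)} = -2 + \left(-12 - 2\right)^{2} = -2 + \left(-14\right)^{2} = -2 + 196 = 194$)
$\left(2900 + 2893\right) - 18 \left(28 + K{\left(w{\left(-4 \right)},-1 \right)}\right) = \left(2900 + 2893\right) - 18 \left(28 + 194\right) = 5793 - 3996 = 1797$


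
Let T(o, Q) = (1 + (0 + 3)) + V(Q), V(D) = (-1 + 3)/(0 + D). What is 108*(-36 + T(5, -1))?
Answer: -3672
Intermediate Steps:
V(D) = 2/D
T(o, Q) = 4 + 2/Q (T(o, Q) = (1 + (0 + 3)) + 2/Q = (1 + 3) + 2/Q = 4 + 2/Q)
108*(-36 + T(5, -1)) = 108*(-36 + (4 + 2/(-1))) = 108*(-36 + (4 + 2*(-1))) = 108*(-36 + (4 - 2)) = 108*(-36 + 2) = 108*(-34) = -3672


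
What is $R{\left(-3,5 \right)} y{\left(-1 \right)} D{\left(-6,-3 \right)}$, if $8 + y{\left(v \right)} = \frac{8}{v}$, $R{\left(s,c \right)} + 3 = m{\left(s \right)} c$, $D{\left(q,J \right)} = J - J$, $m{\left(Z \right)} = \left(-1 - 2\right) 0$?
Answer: $0$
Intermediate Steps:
$m{\left(Z \right)} = 0$ ($m{\left(Z \right)} = \left(-3\right) 0 = 0$)
$D{\left(q,J \right)} = 0$
$R{\left(s,c \right)} = -3$ ($R{\left(s,c \right)} = -3 + 0 c = -3 + 0 = -3$)
$y{\left(v \right)} = -8 + \frac{8}{v}$
$R{\left(-3,5 \right)} y{\left(-1 \right)} D{\left(-6,-3 \right)} = - 3 \left(-8 + \frac{8}{-1}\right) 0 = - 3 \left(-8 + 8 \left(-1\right)\right) 0 = - 3 \left(-8 - 8\right) 0 = \left(-3\right) \left(-16\right) 0 = 48 \cdot 0 = 0$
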